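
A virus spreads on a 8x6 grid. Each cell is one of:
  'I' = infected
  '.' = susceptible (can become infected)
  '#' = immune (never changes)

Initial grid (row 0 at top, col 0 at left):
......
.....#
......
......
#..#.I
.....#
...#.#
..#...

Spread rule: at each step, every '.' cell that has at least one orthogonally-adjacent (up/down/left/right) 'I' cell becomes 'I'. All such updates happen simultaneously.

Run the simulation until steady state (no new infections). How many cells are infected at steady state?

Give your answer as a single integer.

Answer: 41

Derivation:
Step 0 (initial): 1 infected
Step 1: +2 new -> 3 infected
Step 2: +3 new -> 6 infected
Step 3: +4 new -> 10 infected
Step 4: +5 new -> 15 infected
Step 5: +9 new -> 24 infected
Step 6: +8 new -> 32 infected
Step 7: +5 new -> 37 infected
Step 8: +3 new -> 40 infected
Step 9: +1 new -> 41 infected
Step 10: +0 new -> 41 infected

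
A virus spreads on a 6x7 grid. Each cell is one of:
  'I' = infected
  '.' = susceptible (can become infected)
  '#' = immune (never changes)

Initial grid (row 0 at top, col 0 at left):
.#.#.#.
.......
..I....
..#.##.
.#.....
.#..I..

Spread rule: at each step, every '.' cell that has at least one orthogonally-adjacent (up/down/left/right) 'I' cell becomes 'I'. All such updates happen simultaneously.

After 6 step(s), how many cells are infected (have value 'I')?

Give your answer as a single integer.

Answer: 34

Derivation:
Step 0 (initial): 2 infected
Step 1: +6 new -> 8 infected
Step 2: +11 new -> 19 infected
Step 3: +6 new -> 25 infected
Step 4: +6 new -> 31 infected
Step 5: +2 new -> 33 infected
Step 6: +1 new -> 34 infected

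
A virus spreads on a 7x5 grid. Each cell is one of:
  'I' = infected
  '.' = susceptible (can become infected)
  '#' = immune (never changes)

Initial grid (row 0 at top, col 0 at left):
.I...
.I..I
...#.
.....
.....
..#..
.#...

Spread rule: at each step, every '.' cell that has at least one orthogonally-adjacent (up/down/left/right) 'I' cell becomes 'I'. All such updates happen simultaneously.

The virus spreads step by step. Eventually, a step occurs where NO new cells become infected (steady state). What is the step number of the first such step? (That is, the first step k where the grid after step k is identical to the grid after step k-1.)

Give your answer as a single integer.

Answer: 8

Derivation:
Step 0 (initial): 3 infected
Step 1: +8 new -> 11 infected
Step 2: +5 new -> 16 infected
Step 3: +5 new -> 21 infected
Step 4: +5 new -> 26 infected
Step 5: +3 new -> 29 infected
Step 6: +2 new -> 31 infected
Step 7: +1 new -> 32 infected
Step 8: +0 new -> 32 infected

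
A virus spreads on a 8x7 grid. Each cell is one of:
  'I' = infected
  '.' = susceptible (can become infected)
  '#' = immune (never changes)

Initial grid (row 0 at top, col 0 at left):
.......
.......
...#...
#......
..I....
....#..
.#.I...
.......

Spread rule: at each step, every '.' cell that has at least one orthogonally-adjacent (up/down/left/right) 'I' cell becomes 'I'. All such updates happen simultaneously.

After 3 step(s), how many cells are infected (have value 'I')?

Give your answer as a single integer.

Step 0 (initial): 2 infected
Step 1: +8 new -> 10 infected
Step 2: +9 new -> 19 infected
Step 3: +9 new -> 28 infected

Answer: 28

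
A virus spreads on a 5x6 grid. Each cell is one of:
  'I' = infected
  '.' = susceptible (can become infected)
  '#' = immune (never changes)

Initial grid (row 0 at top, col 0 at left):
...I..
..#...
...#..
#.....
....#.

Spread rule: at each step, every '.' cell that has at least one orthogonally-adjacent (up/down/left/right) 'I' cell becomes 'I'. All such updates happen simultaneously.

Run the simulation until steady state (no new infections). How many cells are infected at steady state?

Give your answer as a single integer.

Step 0 (initial): 1 infected
Step 1: +3 new -> 4 infected
Step 2: +3 new -> 7 infected
Step 3: +4 new -> 11 infected
Step 4: +4 new -> 15 infected
Step 5: +5 new -> 20 infected
Step 6: +4 new -> 24 infected
Step 7: +2 new -> 26 infected
Step 8: +0 new -> 26 infected

Answer: 26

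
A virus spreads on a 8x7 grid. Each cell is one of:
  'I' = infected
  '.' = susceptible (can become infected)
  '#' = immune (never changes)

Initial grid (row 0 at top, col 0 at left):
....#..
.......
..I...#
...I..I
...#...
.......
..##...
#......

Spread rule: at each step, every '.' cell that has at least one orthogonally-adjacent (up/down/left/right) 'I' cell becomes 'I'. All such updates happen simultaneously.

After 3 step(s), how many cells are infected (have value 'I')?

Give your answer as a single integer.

Step 0 (initial): 3 infected
Step 1: +7 new -> 10 infected
Step 2: +11 new -> 21 infected
Step 3: +11 new -> 32 infected

Answer: 32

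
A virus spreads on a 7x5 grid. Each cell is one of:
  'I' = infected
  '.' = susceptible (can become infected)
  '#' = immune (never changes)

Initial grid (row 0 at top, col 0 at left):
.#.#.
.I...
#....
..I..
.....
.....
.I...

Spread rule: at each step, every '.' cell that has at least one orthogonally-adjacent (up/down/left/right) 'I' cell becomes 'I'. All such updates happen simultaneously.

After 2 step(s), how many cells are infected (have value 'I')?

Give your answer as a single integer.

Answer: 24

Derivation:
Step 0 (initial): 3 infected
Step 1: +10 new -> 13 infected
Step 2: +11 new -> 24 infected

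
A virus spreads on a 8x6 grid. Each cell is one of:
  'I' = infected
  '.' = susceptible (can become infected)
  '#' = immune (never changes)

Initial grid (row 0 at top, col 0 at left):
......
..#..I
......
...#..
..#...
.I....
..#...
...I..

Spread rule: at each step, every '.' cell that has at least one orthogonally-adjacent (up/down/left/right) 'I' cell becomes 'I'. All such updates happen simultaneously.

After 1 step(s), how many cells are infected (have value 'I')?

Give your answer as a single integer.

Answer: 13

Derivation:
Step 0 (initial): 3 infected
Step 1: +10 new -> 13 infected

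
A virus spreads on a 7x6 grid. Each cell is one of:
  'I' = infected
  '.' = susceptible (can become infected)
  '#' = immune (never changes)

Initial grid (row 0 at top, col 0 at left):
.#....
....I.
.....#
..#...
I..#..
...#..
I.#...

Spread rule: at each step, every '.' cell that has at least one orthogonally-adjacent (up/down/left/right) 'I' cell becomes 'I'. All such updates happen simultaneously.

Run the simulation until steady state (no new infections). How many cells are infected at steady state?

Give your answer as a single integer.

Answer: 36

Derivation:
Step 0 (initial): 3 infected
Step 1: +8 new -> 11 infected
Step 2: +9 new -> 20 infected
Step 3: +9 new -> 29 infected
Step 4: +3 new -> 32 infected
Step 5: +2 new -> 34 infected
Step 6: +2 new -> 36 infected
Step 7: +0 new -> 36 infected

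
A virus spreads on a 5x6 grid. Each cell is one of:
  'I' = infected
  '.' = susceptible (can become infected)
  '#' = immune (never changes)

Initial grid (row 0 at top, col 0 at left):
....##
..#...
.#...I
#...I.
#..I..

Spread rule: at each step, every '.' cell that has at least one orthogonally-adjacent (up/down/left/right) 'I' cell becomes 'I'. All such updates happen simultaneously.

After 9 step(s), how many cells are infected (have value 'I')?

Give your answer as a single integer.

Step 0 (initial): 3 infected
Step 1: +6 new -> 9 infected
Step 2: +5 new -> 14 infected
Step 3: +3 new -> 17 infected
Step 4: +1 new -> 18 infected
Step 5: +1 new -> 19 infected
Step 6: +1 new -> 20 infected
Step 7: +2 new -> 22 infected
Step 8: +1 new -> 23 infected
Step 9: +1 new -> 24 infected

Answer: 24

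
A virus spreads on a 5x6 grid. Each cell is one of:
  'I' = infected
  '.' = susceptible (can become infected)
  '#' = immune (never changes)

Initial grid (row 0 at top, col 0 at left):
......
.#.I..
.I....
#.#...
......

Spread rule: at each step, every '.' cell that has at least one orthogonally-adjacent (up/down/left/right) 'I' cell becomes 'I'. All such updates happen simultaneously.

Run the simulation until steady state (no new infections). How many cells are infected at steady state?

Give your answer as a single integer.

Step 0 (initial): 2 infected
Step 1: +7 new -> 9 infected
Step 2: +7 new -> 16 infected
Step 3: +8 new -> 24 infected
Step 4: +2 new -> 26 infected
Step 5: +1 new -> 27 infected
Step 6: +0 new -> 27 infected

Answer: 27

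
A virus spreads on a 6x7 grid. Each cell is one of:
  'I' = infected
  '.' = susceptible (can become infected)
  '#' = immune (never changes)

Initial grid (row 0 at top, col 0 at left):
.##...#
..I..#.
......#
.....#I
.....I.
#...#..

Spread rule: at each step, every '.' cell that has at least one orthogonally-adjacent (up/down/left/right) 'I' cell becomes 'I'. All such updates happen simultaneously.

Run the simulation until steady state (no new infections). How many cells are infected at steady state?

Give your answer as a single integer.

Step 0 (initial): 3 infected
Step 1: +6 new -> 9 infected
Step 2: +9 new -> 18 infected
Step 3: +8 new -> 26 infected
Step 4: +5 new -> 31 infected
Step 5: +2 new -> 33 infected
Step 6: +0 new -> 33 infected

Answer: 33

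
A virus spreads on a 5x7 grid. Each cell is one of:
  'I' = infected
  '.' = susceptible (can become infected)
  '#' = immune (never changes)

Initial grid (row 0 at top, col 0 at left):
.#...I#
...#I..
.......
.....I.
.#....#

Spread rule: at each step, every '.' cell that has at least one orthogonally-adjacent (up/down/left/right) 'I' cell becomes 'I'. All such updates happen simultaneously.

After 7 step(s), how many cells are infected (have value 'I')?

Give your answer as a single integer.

Step 0 (initial): 3 infected
Step 1: +7 new -> 10 infected
Step 2: +6 new -> 16 infected
Step 3: +4 new -> 20 infected
Step 4: +4 new -> 24 infected
Step 5: +3 new -> 27 infected
Step 6: +2 new -> 29 infected
Step 7: +1 new -> 30 infected

Answer: 30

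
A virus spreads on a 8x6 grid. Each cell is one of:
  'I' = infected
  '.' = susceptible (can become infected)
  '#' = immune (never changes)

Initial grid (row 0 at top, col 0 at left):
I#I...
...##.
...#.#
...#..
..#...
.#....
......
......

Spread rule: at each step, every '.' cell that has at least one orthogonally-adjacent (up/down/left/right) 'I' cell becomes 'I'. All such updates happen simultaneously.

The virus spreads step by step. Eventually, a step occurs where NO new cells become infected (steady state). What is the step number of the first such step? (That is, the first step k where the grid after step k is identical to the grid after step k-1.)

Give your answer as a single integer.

Answer: 15

Derivation:
Step 0 (initial): 2 infected
Step 1: +3 new -> 5 infected
Step 2: +4 new -> 9 infected
Step 3: +4 new -> 13 infected
Step 4: +3 new -> 16 infected
Step 5: +2 new -> 18 infected
Step 6: +1 new -> 19 infected
Step 7: +2 new -> 21 infected
Step 8: +2 new -> 23 infected
Step 9: +3 new -> 26 infected
Step 10: +3 new -> 29 infected
Step 11: +4 new -> 33 infected
Step 12: +3 new -> 36 infected
Step 13: +2 new -> 38 infected
Step 14: +2 new -> 40 infected
Step 15: +0 new -> 40 infected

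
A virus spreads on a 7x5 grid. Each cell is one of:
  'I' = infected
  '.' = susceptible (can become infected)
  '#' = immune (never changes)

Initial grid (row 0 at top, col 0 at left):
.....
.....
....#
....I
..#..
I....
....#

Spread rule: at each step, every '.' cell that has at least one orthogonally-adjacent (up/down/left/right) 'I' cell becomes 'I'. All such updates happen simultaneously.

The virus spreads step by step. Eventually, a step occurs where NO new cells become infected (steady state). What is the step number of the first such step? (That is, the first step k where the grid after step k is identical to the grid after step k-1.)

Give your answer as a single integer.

Answer: 7

Derivation:
Step 0 (initial): 2 infected
Step 1: +5 new -> 7 infected
Step 2: +8 new -> 15 infected
Step 3: +6 new -> 21 infected
Step 4: +6 new -> 27 infected
Step 5: +4 new -> 31 infected
Step 6: +1 new -> 32 infected
Step 7: +0 new -> 32 infected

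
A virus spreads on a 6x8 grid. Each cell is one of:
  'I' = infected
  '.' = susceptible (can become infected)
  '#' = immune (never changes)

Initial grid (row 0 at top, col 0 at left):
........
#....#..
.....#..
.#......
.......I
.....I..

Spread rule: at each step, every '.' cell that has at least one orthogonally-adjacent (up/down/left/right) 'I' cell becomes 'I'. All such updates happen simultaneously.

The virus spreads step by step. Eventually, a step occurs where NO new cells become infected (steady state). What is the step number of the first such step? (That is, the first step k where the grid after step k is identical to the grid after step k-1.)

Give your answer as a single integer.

Step 0 (initial): 2 infected
Step 1: +6 new -> 8 infected
Step 2: +5 new -> 13 infected
Step 3: +5 new -> 18 infected
Step 4: +6 new -> 24 infected
Step 5: +6 new -> 30 infected
Step 6: +5 new -> 35 infected
Step 7: +4 new -> 39 infected
Step 8: +3 new -> 42 infected
Step 9: +1 new -> 43 infected
Step 10: +1 new -> 44 infected
Step 11: +0 new -> 44 infected

Answer: 11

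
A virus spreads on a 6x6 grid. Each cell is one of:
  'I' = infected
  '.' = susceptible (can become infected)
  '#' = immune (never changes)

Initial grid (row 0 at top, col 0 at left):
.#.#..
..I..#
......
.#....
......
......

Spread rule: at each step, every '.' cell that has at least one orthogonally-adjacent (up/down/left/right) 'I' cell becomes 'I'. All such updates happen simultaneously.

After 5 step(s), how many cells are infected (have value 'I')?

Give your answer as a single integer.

Answer: 28

Derivation:
Step 0 (initial): 1 infected
Step 1: +4 new -> 5 infected
Step 2: +5 new -> 10 infected
Step 3: +6 new -> 16 infected
Step 4: +7 new -> 23 infected
Step 5: +5 new -> 28 infected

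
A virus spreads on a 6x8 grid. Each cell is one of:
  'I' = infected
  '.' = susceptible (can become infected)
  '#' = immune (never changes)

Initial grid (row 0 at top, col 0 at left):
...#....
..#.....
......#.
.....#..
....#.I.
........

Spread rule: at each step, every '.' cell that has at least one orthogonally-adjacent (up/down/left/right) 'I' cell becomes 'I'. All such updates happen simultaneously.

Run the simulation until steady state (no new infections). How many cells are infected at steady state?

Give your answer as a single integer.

Answer: 43

Derivation:
Step 0 (initial): 1 infected
Step 1: +4 new -> 5 infected
Step 2: +3 new -> 8 infected
Step 3: +2 new -> 10 infected
Step 4: +2 new -> 12 infected
Step 5: +4 new -> 16 infected
Step 6: +5 new -> 21 infected
Step 7: +8 new -> 29 infected
Step 8: +6 new -> 35 infected
Step 9: +2 new -> 37 infected
Step 10: +2 new -> 39 infected
Step 11: +2 new -> 41 infected
Step 12: +2 new -> 43 infected
Step 13: +0 new -> 43 infected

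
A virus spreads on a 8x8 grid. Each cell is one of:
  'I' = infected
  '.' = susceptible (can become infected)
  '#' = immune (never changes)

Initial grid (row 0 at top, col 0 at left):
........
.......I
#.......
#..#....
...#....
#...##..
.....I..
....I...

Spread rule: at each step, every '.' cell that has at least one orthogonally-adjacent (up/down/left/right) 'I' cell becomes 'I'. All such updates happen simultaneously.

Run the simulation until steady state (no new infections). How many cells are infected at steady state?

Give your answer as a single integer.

Answer: 57

Derivation:
Step 0 (initial): 3 infected
Step 1: +7 new -> 10 infected
Step 2: +9 new -> 19 infected
Step 3: +11 new -> 30 infected
Step 4: +8 new -> 38 infected
Step 5: +8 new -> 46 infected
Step 6: +5 new -> 51 infected
Step 7: +5 new -> 56 infected
Step 8: +1 new -> 57 infected
Step 9: +0 new -> 57 infected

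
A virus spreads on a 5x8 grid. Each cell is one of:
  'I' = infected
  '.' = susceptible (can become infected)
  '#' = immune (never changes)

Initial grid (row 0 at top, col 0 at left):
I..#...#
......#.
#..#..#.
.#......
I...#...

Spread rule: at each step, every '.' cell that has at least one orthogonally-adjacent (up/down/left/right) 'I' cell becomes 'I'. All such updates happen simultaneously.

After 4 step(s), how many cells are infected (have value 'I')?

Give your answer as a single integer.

Answer: 16

Derivation:
Step 0 (initial): 2 infected
Step 1: +4 new -> 6 infected
Step 2: +3 new -> 9 infected
Step 3: +4 new -> 13 infected
Step 4: +3 new -> 16 infected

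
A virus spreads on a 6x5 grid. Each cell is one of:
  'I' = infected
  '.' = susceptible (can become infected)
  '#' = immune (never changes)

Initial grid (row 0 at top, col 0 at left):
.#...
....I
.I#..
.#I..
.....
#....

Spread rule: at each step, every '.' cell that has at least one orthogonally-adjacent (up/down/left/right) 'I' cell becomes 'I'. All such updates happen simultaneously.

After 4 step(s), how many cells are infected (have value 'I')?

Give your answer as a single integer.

Step 0 (initial): 3 infected
Step 1: +7 new -> 10 infected
Step 2: +9 new -> 19 infected
Step 3: +6 new -> 25 infected
Step 4: +1 new -> 26 infected

Answer: 26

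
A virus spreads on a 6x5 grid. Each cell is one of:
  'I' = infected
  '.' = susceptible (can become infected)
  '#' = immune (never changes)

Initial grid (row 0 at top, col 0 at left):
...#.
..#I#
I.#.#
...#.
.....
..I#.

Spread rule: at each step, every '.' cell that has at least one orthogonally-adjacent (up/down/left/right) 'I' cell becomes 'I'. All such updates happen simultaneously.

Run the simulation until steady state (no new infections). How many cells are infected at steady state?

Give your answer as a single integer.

Answer: 22

Derivation:
Step 0 (initial): 3 infected
Step 1: +6 new -> 9 infected
Step 2: +8 new -> 17 infected
Step 3: +2 new -> 19 infected
Step 4: +3 new -> 22 infected
Step 5: +0 new -> 22 infected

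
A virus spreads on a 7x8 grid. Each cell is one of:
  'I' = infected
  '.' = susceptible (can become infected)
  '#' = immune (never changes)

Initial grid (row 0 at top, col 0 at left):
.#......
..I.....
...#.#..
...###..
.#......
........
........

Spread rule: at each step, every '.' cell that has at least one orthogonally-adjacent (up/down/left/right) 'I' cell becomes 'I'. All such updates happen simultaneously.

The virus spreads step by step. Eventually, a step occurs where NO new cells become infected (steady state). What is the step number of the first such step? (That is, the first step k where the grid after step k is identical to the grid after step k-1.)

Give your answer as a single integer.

Answer: 11

Derivation:
Step 0 (initial): 1 infected
Step 1: +4 new -> 5 infected
Step 2: +5 new -> 10 infected
Step 3: +7 new -> 17 infected
Step 4: +5 new -> 22 infected
Step 5: +8 new -> 30 infected
Step 6: +8 new -> 38 infected
Step 7: +5 new -> 43 infected
Step 8: +3 new -> 46 infected
Step 9: +2 new -> 48 infected
Step 10: +1 new -> 49 infected
Step 11: +0 new -> 49 infected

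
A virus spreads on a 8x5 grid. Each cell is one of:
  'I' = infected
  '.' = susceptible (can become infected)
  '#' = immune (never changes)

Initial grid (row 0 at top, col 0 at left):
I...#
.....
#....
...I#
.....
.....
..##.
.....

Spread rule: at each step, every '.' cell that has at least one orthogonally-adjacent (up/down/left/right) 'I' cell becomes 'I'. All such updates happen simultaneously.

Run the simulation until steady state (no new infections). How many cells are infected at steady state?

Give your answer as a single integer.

Answer: 35

Derivation:
Step 0 (initial): 2 infected
Step 1: +5 new -> 7 infected
Step 2: +9 new -> 16 infected
Step 3: +8 new -> 24 infected
Step 4: +3 new -> 27 infected
Step 5: +3 new -> 30 infected
Step 6: +3 new -> 33 infected
Step 7: +2 new -> 35 infected
Step 8: +0 new -> 35 infected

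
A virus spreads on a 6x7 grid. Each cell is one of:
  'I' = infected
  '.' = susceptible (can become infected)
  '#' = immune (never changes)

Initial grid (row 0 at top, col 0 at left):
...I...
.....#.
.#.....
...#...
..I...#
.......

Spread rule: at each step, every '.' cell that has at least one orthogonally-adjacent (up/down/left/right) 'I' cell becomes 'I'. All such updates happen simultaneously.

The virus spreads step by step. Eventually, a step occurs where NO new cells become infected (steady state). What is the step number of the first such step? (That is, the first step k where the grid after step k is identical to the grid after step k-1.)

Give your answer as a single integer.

Step 0 (initial): 2 infected
Step 1: +7 new -> 9 infected
Step 2: +11 new -> 20 infected
Step 3: +9 new -> 29 infected
Step 4: +6 new -> 35 infected
Step 5: +3 new -> 38 infected
Step 6: +0 new -> 38 infected

Answer: 6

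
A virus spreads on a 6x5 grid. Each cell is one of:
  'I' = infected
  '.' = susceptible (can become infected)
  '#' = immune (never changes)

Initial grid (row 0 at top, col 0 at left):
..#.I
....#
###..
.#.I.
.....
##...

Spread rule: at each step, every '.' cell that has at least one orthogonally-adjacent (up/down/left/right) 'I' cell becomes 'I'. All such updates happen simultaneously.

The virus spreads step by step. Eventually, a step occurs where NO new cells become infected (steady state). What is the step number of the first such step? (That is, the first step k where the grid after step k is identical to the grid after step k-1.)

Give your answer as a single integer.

Step 0 (initial): 2 infected
Step 1: +5 new -> 7 infected
Step 2: +5 new -> 12 infected
Step 3: +4 new -> 16 infected
Step 4: +2 new -> 18 infected
Step 5: +3 new -> 21 infected
Step 6: +1 new -> 22 infected
Step 7: +0 new -> 22 infected

Answer: 7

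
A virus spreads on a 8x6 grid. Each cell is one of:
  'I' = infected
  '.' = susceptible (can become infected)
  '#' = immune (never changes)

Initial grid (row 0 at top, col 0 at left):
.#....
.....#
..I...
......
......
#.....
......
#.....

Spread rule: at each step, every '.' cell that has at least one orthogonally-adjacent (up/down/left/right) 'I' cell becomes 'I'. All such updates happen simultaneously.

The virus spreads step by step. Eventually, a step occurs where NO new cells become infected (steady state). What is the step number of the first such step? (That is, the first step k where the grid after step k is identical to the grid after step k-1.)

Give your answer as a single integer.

Step 0 (initial): 1 infected
Step 1: +4 new -> 5 infected
Step 2: +8 new -> 13 infected
Step 3: +9 new -> 22 infected
Step 4: +8 new -> 30 infected
Step 5: +6 new -> 36 infected
Step 6: +5 new -> 41 infected
Step 7: +2 new -> 43 infected
Step 8: +1 new -> 44 infected
Step 9: +0 new -> 44 infected

Answer: 9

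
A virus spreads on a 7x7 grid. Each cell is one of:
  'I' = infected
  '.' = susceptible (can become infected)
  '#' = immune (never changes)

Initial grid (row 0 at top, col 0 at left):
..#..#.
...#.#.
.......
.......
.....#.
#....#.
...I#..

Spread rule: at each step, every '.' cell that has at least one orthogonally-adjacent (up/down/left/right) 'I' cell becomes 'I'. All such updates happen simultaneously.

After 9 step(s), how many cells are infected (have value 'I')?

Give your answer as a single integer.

Answer: 40

Derivation:
Step 0 (initial): 1 infected
Step 1: +2 new -> 3 infected
Step 2: +4 new -> 7 infected
Step 3: +5 new -> 12 infected
Step 4: +4 new -> 16 infected
Step 5: +5 new -> 21 infected
Step 6: +6 new -> 27 infected
Step 7: +5 new -> 32 infected
Step 8: +5 new -> 37 infected
Step 9: +3 new -> 40 infected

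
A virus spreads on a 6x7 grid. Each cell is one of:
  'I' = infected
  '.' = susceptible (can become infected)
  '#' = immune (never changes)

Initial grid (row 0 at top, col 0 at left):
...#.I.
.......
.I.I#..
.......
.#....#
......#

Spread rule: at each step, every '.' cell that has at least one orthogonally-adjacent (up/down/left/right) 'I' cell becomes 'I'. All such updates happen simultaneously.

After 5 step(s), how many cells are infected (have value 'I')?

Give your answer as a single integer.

Step 0 (initial): 3 infected
Step 1: +9 new -> 12 infected
Step 2: +10 new -> 22 infected
Step 3: +8 new -> 30 infected
Step 4: +5 new -> 35 infected
Step 5: +2 new -> 37 infected

Answer: 37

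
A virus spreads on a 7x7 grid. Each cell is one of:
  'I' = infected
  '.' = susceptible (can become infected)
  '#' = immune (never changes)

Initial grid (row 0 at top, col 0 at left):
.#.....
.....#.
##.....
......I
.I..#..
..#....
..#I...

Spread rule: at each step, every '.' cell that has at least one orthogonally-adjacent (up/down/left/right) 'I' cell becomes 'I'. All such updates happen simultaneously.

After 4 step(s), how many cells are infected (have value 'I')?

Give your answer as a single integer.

Step 0 (initial): 3 infected
Step 1: +9 new -> 12 infected
Step 2: +12 new -> 24 infected
Step 3: +7 new -> 31 infected
Step 4: +4 new -> 35 infected

Answer: 35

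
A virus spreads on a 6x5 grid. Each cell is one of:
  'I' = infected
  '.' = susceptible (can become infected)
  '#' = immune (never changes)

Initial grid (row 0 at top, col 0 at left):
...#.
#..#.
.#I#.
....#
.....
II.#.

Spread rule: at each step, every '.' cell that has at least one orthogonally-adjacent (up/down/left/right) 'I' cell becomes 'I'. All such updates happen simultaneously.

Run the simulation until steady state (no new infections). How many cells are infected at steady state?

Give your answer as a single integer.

Answer: 20

Derivation:
Step 0 (initial): 3 infected
Step 1: +5 new -> 8 infected
Step 2: +6 new -> 14 infected
Step 3: +3 new -> 17 infected
Step 4: +2 new -> 19 infected
Step 5: +1 new -> 20 infected
Step 6: +0 new -> 20 infected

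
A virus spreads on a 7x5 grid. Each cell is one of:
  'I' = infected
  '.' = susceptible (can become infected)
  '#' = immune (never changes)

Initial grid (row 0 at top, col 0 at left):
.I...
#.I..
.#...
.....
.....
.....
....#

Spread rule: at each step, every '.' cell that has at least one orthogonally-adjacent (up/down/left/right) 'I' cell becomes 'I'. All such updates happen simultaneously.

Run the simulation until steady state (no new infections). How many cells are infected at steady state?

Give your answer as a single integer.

Answer: 32

Derivation:
Step 0 (initial): 2 infected
Step 1: +5 new -> 7 infected
Step 2: +4 new -> 11 infected
Step 3: +5 new -> 16 infected
Step 4: +5 new -> 21 infected
Step 5: +6 new -> 27 infected
Step 6: +4 new -> 31 infected
Step 7: +1 new -> 32 infected
Step 8: +0 new -> 32 infected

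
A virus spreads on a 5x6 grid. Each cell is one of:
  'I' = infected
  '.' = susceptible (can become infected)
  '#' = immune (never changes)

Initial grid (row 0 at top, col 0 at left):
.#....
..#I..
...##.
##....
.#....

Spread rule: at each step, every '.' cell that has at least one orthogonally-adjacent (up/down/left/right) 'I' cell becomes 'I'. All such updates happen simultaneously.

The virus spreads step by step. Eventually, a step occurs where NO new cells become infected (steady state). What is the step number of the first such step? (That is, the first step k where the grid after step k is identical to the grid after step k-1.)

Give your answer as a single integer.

Answer: 13

Derivation:
Step 0 (initial): 1 infected
Step 1: +2 new -> 3 infected
Step 2: +3 new -> 6 infected
Step 3: +2 new -> 8 infected
Step 4: +1 new -> 9 infected
Step 5: +2 new -> 11 infected
Step 6: +2 new -> 13 infected
Step 7: +2 new -> 15 infected
Step 8: +2 new -> 17 infected
Step 9: +1 new -> 18 infected
Step 10: +2 new -> 20 infected
Step 11: +1 new -> 21 infected
Step 12: +1 new -> 22 infected
Step 13: +0 new -> 22 infected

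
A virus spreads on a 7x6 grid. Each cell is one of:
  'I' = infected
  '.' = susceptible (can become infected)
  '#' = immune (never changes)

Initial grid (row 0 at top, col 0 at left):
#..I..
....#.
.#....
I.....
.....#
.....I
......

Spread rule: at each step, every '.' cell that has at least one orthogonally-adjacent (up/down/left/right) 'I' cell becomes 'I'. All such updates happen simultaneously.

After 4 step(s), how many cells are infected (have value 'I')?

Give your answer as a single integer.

Step 0 (initial): 3 infected
Step 1: +8 new -> 11 infected
Step 2: +11 new -> 22 infected
Step 3: +12 new -> 34 infected
Step 4: +4 new -> 38 infected

Answer: 38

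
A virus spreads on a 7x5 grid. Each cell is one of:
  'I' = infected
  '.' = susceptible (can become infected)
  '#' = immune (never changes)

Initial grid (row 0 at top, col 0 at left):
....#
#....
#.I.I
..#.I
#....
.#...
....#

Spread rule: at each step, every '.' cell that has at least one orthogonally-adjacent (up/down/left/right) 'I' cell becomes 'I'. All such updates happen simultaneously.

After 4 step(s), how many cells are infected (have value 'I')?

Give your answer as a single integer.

Step 0 (initial): 3 infected
Step 1: +6 new -> 9 infected
Step 2: +6 new -> 15 infected
Step 3: +6 new -> 21 infected
Step 4: +3 new -> 24 infected

Answer: 24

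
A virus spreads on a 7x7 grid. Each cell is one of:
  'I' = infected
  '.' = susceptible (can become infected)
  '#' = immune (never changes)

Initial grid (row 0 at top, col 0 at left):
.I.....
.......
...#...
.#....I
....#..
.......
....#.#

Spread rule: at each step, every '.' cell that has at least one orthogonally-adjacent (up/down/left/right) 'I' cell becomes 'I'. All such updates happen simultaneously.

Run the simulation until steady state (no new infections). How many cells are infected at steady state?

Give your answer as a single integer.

Step 0 (initial): 2 infected
Step 1: +6 new -> 8 infected
Step 2: +9 new -> 17 infected
Step 3: +9 new -> 26 infected
Step 4: +7 new -> 33 infected
Step 5: +3 new -> 36 infected
Step 6: +4 new -> 40 infected
Step 7: +3 new -> 43 infected
Step 8: +1 new -> 44 infected
Step 9: +0 new -> 44 infected

Answer: 44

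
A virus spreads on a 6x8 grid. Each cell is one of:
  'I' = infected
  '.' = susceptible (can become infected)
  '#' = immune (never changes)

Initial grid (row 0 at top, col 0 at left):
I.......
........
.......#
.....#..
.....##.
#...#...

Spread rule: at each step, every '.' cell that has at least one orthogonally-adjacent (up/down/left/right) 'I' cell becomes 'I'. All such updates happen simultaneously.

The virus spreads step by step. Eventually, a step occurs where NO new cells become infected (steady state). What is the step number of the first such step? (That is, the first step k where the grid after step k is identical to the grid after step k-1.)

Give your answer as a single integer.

Step 0 (initial): 1 infected
Step 1: +2 new -> 3 infected
Step 2: +3 new -> 6 infected
Step 3: +4 new -> 10 infected
Step 4: +5 new -> 15 infected
Step 5: +5 new -> 20 infected
Step 6: +6 new -> 26 infected
Step 7: +6 new -> 32 infected
Step 8: +4 new -> 36 infected
Step 9: +1 new -> 37 infected
Step 10: +1 new -> 38 infected
Step 11: +1 new -> 39 infected
Step 12: +1 new -> 40 infected
Step 13: +1 new -> 41 infected
Step 14: +1 new -> 42 infected
Step 15: +0 new -> 42 infected

Answer: 15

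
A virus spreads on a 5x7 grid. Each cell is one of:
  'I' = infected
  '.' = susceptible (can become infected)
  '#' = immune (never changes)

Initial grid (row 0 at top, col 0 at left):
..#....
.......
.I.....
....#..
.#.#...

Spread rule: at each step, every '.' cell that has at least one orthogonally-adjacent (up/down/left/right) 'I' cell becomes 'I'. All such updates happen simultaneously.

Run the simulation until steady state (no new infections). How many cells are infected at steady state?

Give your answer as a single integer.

Step 0 (initial): 1 infected
Step 1: +4 new -> 5 infected
Step 2: +6 new -> 11 infected
Step 3: +6 new -> 17 infected
Step 4: +3 new -> 20 infected
Step 5: +4 new -> 24 infected
Step 6: +4 new -> 28 infected
Step 7: +3 new -> 31 infected
Step 8: +0 new -> 31 infected

Answer: 31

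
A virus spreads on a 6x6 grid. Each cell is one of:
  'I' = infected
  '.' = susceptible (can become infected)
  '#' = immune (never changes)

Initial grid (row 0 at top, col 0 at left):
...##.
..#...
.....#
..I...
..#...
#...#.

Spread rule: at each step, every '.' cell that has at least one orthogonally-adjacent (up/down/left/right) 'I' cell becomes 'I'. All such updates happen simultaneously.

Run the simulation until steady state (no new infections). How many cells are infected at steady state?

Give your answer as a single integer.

Step 0 (initial): 1 infected
Step 1: +3 new -> 4 infected
Step 2: +6 new -> 10 infected
Step 3: +9 new -> 19 infected
Step 4: +5 new -> 24 infected
Step 5: +4 new -> 28 infected
Step 6: +1 new -> 29 infected
Step 7: +0 new -> 29 infected

Answer: 29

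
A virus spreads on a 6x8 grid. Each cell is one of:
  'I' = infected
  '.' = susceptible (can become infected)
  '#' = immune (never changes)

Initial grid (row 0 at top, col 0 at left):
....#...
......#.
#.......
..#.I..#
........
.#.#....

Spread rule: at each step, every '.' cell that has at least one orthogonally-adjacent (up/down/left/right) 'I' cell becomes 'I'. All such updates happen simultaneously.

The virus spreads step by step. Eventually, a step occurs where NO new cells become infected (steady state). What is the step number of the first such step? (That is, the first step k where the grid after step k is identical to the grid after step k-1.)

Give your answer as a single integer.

Step 0 (initial): 1 infected
Step 1: +4 new -> 5 infected
Step 2: +7 new -> 12 infected
Step 3: +7 new -> 19 infected
Step 4: +9 new -> 28 infected
Step 5: +7 new -> 35 infected
Step 6: +5 new -> 40 infected
Step 7: +1 new -> 41 infected
Step 8: +0 new -> 41 infected

Answer: 8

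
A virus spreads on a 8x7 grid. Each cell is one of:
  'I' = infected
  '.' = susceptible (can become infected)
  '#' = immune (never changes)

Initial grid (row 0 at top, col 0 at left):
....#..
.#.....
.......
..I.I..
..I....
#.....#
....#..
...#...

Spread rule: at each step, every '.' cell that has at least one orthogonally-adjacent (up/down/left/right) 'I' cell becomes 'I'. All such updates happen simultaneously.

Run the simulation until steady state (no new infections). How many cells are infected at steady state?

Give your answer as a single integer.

Step 0 (initial): 3 infected
Step 1: +9 new -> 12 infected
Step 2: +13 new -> 25 infected
Step 3: +10 new -> 35 infected
Step 4: +8 new -> 43 infected
Step 5: +5 new -> 48 infected
Step 6: +2 new -> 50 infected
Step 7: +0 new -> 50 infected

Answer: 50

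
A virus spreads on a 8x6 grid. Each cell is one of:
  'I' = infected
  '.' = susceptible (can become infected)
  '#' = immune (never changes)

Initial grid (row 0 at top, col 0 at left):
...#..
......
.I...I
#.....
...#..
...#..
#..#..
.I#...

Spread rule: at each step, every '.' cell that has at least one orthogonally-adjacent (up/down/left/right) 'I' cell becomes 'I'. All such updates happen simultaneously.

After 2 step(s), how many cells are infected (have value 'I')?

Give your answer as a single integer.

Answer: 24

Derivation:
Step 0 (initial): 3 infected
Step 1: +9 new -> 12 infected
Step 2: +12 new -> 24 infected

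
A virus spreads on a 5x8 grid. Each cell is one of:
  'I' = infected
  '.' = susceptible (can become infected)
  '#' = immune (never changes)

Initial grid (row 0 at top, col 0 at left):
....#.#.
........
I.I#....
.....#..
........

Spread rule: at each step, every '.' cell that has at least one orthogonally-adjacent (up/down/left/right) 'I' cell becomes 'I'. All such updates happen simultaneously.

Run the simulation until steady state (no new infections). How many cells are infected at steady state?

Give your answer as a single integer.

Answer: 36

Derivation:
Step 0 (initial): 2 infected
Step 1: +5 new -> 7 infected
Step 2: +8 new -> 15 infected
Step 3: +6 new -> 21 infected
Step 4: +3 new -> 24 infected
Step 5: +4 new -> 28 infected
Step 6: +3 new -> 31 infected
Step 7: +4 new -> 35 infected
Step 8: +1 new -> 36 infected
Step 9: +0 new -> 36 infected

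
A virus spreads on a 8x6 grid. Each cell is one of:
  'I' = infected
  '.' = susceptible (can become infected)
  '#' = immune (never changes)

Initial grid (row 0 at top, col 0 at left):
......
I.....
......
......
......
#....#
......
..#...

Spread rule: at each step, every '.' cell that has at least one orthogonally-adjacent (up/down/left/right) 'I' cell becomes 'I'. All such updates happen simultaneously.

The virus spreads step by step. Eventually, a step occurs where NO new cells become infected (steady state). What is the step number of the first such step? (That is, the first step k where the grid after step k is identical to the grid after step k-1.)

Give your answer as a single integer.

Answer: 12

Derivation:
Step 0 (initial): 1 infected
Step 1: +3 new -> 4 infected
Step 2: +4 new -> 8 infected
Step 3: +5 new -> 13 infected
Step 4: +5 new -> 18 infected
Step 5: +6 new -> 24 infected
Step 6: +6 new -> 30 infected
Step 7: +6 new -> 36 infected
Step 8: +4 new -> 40 infected
Step 9: +2 new -> 42 infected
Step 10: +2 new -> 44 infected
Step 11: +1 new -> 45 infected
Step 12: +0 new -> 45 infected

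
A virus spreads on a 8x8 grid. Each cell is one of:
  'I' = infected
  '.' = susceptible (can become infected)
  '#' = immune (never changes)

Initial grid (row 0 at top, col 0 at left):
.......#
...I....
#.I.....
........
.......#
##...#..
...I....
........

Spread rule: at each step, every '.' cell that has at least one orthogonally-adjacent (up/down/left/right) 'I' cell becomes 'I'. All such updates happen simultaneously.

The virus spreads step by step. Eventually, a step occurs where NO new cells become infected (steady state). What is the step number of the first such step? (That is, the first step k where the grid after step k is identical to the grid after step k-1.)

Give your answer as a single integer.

Step 0 (initial): 3 infected
Step 1: +10 new -> 13 infected
Step 2: +15 new -> 28 infected
Step 3: +13 new -> 41 infected
Step 4: +11 new -> 52 infected
Step 5: +5 new -> 57 infected
Step 6: +1 new -> 58 infected
Step 7: +0 new -> 58 infected

Answer: 7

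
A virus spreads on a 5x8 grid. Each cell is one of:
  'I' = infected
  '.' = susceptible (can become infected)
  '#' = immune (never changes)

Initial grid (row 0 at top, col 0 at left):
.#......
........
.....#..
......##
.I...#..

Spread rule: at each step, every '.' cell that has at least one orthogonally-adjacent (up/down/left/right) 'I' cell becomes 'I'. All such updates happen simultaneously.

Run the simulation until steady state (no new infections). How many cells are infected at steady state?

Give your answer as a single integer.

Answer: 33

Derivation:
Step 0 (initial): 1 infected
Step 1: +3 new -> 4 infected
Step 2: +4 new -> 8 infected
Step 3: +5 new -> 13 infected
Step 4: +4 new -> 17 infected
Step 5: +5 new -> 22 infected
Step 6: +2 new -> 24 infected
Step 7: +2 new -> 26 infected
Step 8: +2 new -> 28 infected
Step 9: +3 new -> 31 infected
Step 10: +2 new -> 33 infected
Step 11: +0 new -> 33 infected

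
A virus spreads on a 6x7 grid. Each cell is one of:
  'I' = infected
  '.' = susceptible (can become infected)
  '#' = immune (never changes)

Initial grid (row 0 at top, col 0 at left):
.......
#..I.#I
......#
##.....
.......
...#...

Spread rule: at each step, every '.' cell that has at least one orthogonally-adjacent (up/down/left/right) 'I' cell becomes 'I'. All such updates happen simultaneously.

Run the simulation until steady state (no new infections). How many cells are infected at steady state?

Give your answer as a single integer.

Answer: 36

Derivation:
Step 0 (initial): 2 infected
Step 1: +5 new -> 7 infected
Step 2: +7 new -> 14 infected
Step 3: +6 new -> 20 infected
Step 4: +5 new -> 25 infected
Step 5: +5 new -> 30 infected
Step 6: +4 new -> 34 infected
Step 7: +2 new -> 36 infected
Step 8: +0 new -> 36 infected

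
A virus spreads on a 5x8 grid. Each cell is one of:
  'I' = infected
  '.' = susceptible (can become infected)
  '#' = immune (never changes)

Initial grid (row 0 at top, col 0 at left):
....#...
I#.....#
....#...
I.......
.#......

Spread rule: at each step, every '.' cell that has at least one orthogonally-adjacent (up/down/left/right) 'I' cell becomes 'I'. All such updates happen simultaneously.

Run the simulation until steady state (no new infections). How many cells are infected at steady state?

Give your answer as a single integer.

Answer: 35

Derivation:
Step 0 (initial): 2 infected
Step 1: +4 new -> 6 infected
Step 2: +3 new -> 9 infected
Step 3: +4 new -> 13 infected
Step 4: +5 new -> 18 infected
Step 5: +3 new -> 21 infected
Step 6: +4 new -> 25 infected
Step 7: +4 new -> 29 infected
Step 8: +4 new -> 33 infected
Step 9: +1 new -> 34 infected
Step 10: +1 new -> 35 infected
Step 11: +0 new -> 35 infected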